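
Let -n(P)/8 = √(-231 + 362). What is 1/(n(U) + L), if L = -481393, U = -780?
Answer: -481393/231739212065 + 8*√131/231739212065 ≈ -2.0769e-6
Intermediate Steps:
n(P) = -8*√131 (n(P) = -8*√(-231 + 362) = -8*√131)
1/(n(U) + L) = 1/(-8*√131 - 481393) = 1/(-481393 - 8*√131)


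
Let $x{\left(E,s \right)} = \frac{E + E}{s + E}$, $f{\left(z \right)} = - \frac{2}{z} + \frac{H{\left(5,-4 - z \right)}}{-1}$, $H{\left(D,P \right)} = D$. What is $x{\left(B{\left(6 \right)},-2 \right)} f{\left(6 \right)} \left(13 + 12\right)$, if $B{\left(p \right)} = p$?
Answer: $-400$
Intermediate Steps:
$f{\left(z \right)} = -5 - \frac{2}{z}$ ($f{\left(z \right)} = - \frac{2}{z} + \frac{5}{-1} = - \frac{2}{z} + 5 \left(-1\right) = - \frac{2}{z} - 5 = -5 - \frac{2}{z}$)
$x{\left(E,s \right)} = \frac{2 E}{E + s}$
$x{\left(B{\left(6 \right)},-2 \right)} f{\left(6 \right)} \left(13 + 12\right) = 2 \cdot 6 \frac{1}{6 - 2} \left(-5 - \frac{2}{6}\right) \left(13 + 12\right) = 2 \cdot 6 \cdot \frac{1}{4} \left(-5 - \frac{1}{3}\right) 25 = 3 \left(- \frac{16}{3}\right) 25 = \left(-16\right) 25 = -400$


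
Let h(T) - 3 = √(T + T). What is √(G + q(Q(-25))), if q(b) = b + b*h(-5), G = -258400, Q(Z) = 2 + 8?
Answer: √(-258360 + 10*I*√10) ≈ 0.031 + 508.29*I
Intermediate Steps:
h(T) = 3 + √2*√T (h(T) = 3 + √(T + T) = 3 + √(2*T) = 3 + √2*√T)
Q(Z) = 10
q(b) = b + b*(3 + I*√10) (q(b) = b + b*(3 + √2*√(-5)) = b + b*(3 + √2*(I*√5)) = b + b*(3 + I*√10))
√(G + q(Q(-25))) = √(-258400 + 10*(4 + I*√10)) = √(-258400 + (40 + 10*I*√10)) = √(-258360 + 10*I*√10)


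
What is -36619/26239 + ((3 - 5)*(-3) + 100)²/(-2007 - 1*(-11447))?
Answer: -12715489/61924040 ≈ -0.20534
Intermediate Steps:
-36619/26239 + ((3 - 5)*(-3) + 100)²/(-2007 - 1*(-11447)) = -36619*1/26239 + (-2*(-3) + 100)²/(-2007 + 11447) = -36619/26239 + (6 + 100)²/9440 = -36619/26239 + 106²*(1/9440) = -36619/26239 + 11236*(1/9440) = -36619/26239 + 2809/2360 = -12715489/61924040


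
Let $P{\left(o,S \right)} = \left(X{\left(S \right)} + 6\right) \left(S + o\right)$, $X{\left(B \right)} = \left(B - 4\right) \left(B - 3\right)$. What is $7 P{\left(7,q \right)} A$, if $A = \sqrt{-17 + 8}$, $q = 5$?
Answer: $2016 i \approx 2016.0 i$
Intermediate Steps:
$X{\left(B \right)} = \left(-4 + B\right) \left(-3 + B\right)$
$P{\left(o,S \right)} = \left(S + o\right) \left(18 + S^{2} - 7 S\right)$ ($P{\left(o,S \right)} = \left(\left(12 + S^{2} - 7 S\right) + 6\right) \left(S + o\right) = \left(18 + S^{2} - 7 S\right) \left(S + o\right) = \left(S + o\right) \left(18 + S^{2} - 7 S\right)$)
$A = 3 i$ ($A = \sqrt{-9} = 3 i \approx 3.0 i$)
$7 P{\left(7,q \right)} A = 7 \left(5^{3} - 7 \cdot 5^{2} + 18 \cdot 5 + 18 \cdot 7 + 7 \cdot 5^{2} - 35 \cdot 7\right) 3 i = 7 \left(125 - 175 + 90 + 126 + 7 \cdot 25 - 245\right) 3 i = 7 \left(125 - 175 + 90 + 126 + 175 - 245\right) 3 i = 7 \cdot 96 \cdot 3 i = 672 \cdot 3 i = 2016 i$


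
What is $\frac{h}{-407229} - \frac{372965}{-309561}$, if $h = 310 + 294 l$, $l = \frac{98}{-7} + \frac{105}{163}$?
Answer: $\frac{8313093805181}{6849380428149} \approx 1.2137$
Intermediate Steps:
$l = - \frac{2177}{163}$ ($l = 98 \left(- \frac{1}{7}\right) + 105 \cdot \frac{1}{163} = -14 + \frac{105}{163} = - \frac{2177}{163} \approx -13.356$)
$h = - \frac{589508}{163}$ ($h = 310 + 294 \left(- \frac{2177}{163}\right) = 310 - \frac{640038}{163} = - \frac{589508}{163} \approx -3616.6$)
$\frac{h}{-407229} - \frac{372965}{-309561} = - \frac{589508}{163 \left(-407229\right)} - \frac{372965}{-309561} = \left(- \frac{589508}{163}\right) \left(- \frac{1}{407229}\right) - - \frac{372965}{309561} = \frac{589508}{66378327} + \frac{372965}{309561} = \frac{8313093805181}{6849380428149}$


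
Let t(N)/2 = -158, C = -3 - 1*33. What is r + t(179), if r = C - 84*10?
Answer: -1192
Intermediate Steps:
C = -36 (C = -3 - 33 = -36)
r = -876 (r = -36 - 84*10 = -36 - 840 = -876)
t(N) = -316 (t(N) = 2*(-158) = -316)
r + t(179) = -876 - 316 = -1192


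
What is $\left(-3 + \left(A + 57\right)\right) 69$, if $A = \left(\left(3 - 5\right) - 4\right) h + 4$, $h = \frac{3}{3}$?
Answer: $3588$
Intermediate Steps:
$h = 1$ ($h = 3 \cdot \frac{1}{3} = 1$)
$A = -2$ ($A = \left(\left(3 - 5\right) - 4\right) 1 + 4 = \left(-2 - 4\right) 1 + 4 = \left(-6\right) 1 + 4 = -6 + 4 = -2$)
$\left(-3 + \left(A + 57\right)\right) 69 = \left(-3 + \left(-2 + 57\right)\right) 69 = \left(-3 + 55\right) 69 = 52 \cdot 69 = 3588$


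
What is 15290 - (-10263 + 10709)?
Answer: 14844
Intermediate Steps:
15290 - (-10263 + 10709) = 15290 - 1*446 = 15290 - 446 = 14844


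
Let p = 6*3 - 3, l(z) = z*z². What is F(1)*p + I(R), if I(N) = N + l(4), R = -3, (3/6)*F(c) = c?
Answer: 91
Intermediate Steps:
l(z) = z³
F(c) = 2*c
I(N) = 64 + N (I(N) = N + 4³ = N + 64 = 64 + N)
p = 15 (p = 18 - 3 = 15)
F(1)*p + I(R) = (2*1)*15 + (64 - 3) = 2*15 + 61 = 30 + 61 = 91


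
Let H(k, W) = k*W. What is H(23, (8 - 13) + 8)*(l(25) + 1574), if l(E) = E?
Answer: 110331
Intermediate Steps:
H(k, W) = W*k
H(23, (8 - 13) + 8)*(l(25) + 1574) = (((8 - 13) + 8)*23)*(25 + 1574) = ((-5 + 8)*23)*1599 = (3*23)*1599 = 69*1599 = 110331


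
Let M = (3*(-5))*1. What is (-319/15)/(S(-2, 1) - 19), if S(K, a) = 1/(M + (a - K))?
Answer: 1276/1145 ≈ 1.1144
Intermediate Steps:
M = -15 (M = -15*1 = -15)
S(K, a) = 1/(-15 + a - K) (S(K, a) = 1/(-15 + (a - K)) = 1/(-15 + a - K))
(-319/15)/(S(-2, 1) - 19) = (-319/15)/(1/(-15 + 1 - 1*(-2)) - 19) = (-319/15)/(1/(-15 + 1 + 2) - 19) = (-11*29/15)/(1/(-12) - 19) = -319/(15*(-1/12 - 19)) = -319/(15*(-229/12)) = -319/15*(-12/229) = 1276/1145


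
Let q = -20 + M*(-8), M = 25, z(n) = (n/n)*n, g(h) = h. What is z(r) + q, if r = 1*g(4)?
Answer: -216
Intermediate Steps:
r = 4 (r = 1*4 = 4)
z(n) = n (z(n) = 1*n = n)
q = -220 (q = -20 + 25*(-8) = -20 - 200 = -220)
z(r) + q = 4 - 220 = -216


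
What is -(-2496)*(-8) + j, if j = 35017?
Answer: 15049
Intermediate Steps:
-(-2496)*(-8) + j = -(-2496)*(-8) + 35017 = -64*312 + 35017 = -19968 + 35017 = 15049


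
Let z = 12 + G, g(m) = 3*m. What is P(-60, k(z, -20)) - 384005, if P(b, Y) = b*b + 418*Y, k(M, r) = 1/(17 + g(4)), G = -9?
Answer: -11031327/29 ≈ -3.8039e+5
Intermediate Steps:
z = 3 (z = 12 - 9 = 3)
k(M, r) = 1/29 (k(M, r) = 1/(17 + 3*4) = 1/(17 + 12) = 1/29)
P(b, Y) = b² + 418*Y
P(-60, k(z, -20)) - 384005 = ((-60)² + 418*(1/29)) - 384005 = (3600 + 418/29) - 384005 = 104818/29 - 384005 = -11031327/29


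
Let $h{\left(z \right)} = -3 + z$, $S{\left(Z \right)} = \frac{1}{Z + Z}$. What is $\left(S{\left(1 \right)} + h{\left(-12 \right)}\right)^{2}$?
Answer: $\frac{841}{4} \approx 210.25$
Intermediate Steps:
$S{\left(Z \right)} = \frac{1}{2 Z}$
$\left(S{\left(1 \right)} + h{\left(-12 \right)}\right)^{2} = \left(\frac{1}{2 \cdot 1} - 15\right)^{2} = \left(\frac{1}{2} \cdot 1 - 15\right)^{2} = \left(\frac{1}{2} - 15\right)^{2} = \left(- \frac{29}{2}\right)^{2} = \frac{841}{4}$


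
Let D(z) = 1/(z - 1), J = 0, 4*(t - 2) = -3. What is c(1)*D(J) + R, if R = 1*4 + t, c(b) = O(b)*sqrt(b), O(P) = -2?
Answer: 29/4 ≈ 7.2500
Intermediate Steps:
t = 5/4 (t = 2 + (1/4)*(-3) = 2 - 3/4 = 5/4 ≈ 1.2500)
D(z) = 1/(-1 + z)
c(b) = -2*sqrt(b)
R = 21/4 (R = 1*4 + 5/4 = 4 + 5/4 = 21/4 ≈ 5.2500)
c(1)*D(J) + R = (-2*sqrt(1))/(-1 + 0) + 21/4 = -2*1/(-1) + 21/4 = -2*(-1) + 21/4 = 2 + 21/4 = 29/4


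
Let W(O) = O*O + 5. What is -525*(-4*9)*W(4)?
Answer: 396900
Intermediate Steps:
W(O) = 5 + O**2 (W(O) = O**2 + 5 = 5 + O**2)
-525*(-4*9)*W(4) = -525*(-4*9)*(5 + 4**2) = -(-18900)*(5 + 16) = -(-18900)*21 = -525*(-756) = 396900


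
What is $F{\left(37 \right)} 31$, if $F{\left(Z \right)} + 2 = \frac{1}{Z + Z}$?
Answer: $- \frac{4557}{74} \approx -61.581$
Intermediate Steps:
$F{\left(Z \right)} = -2 + \frac{1}{2 Z}$ ($F{\left(Z \right)} = -2 + \frac{1}{Z + Z} = -2 + \frac{1}{2 Z}$)
$F{\left(37 \right)} 31 = \left(-2 + \frac{1}{2 \cdot 37}\right) 31 = \left(-2 + \frac{1}{2} \cdot \frac{1}{37}\right) 31 = \left(-2 + \frac{1}{74}\right) 31 = \left(- \frac{147}{74}\right) 31 = - \frac{4557}{74}$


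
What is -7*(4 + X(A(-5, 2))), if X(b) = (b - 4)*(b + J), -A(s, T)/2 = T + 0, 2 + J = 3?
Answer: -196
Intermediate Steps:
J = 1 (J = -2 + 3 = 1)
A(s, T) = -2*T (A(s, T) = -2*(T + 0) = -2*T)
X(b) = (1 + b)*(-4 + b) (X(b) = (b - 4)*(b + 1) = (-4 + b)*(1 + b) = (1 + b)*(-4 + b))
-7*(4 + X(A(-5, 2))) = -7*(4 + (-4 + (-2*2)² - (-6)*2)) = -7*(4 + (-4 + (-4)² - 3*(-4))) = -7*(4 + (-4 + 16 + 12)) = -7*(4 + 24) = -7*28 = -196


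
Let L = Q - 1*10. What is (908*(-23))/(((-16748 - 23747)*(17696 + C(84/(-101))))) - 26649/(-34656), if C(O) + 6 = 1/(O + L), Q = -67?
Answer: 7146358583145359/9293212272408480 ≈ 0.76899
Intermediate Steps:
L = -77 (L = -67 - 1*10 = -67 - 10 = -77)
C(O) = -6 + 1/(-77 + O) (C(O) = -6 + 1/(O - 77) = -6 + 1/(-77 + O))
(908*(-23))/(((-16748 - 23747)*(17696 + C(84/(-101))))) - 26649/(-34656) = (908*(-23))/(((-16748 - 23747)*(17696 + (463 - 504/(-101))/(-77 + 84/(-101))))) - 26649/(-34656) = -20884*(-1/(40495*(17696 + (463 - 504*(-1)/101)/(-77 + 84*(-1/101))))) - 26649*(-1/34656) = -20884*(-1/(40495*(17696 + (463 - 6*(-84/101))/(-77 - 84/101)))) + 8883/11552 = -20884*(-1/(40495*(17696 + (463 + 504/101)/(-7861/101)))) + 8883/11552 = -20884*(-1/(40495*(17696 - 101/7861*47267/101))) + 8883/11552 = -20884*(-1/(40495*(17696 - 47267/7861))) + 8883/11552 = -20884/((-40495*139060989/7861)) + 8883/11552 = -20884/(-804467821365/1123) + 8883/11552 = -20884*(-1123/804467821365) + 8883/11552 = 23452732/804467821365 + 8883/11552 = 7146358583145359/9293212272408480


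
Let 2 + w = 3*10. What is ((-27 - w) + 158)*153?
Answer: 15759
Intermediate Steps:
w = 28 (w = -2 + 3*10 = -2 + 30 = 28)
((-27 - w) + 158)*153 = ((-27 - 1*28) + 158)*153 = ((-27 - 28) + 158)*153 = (-55 + 158)*153 = 103*153 = 15759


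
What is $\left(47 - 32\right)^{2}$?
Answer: $225$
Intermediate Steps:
$\left(47 - 32\right)^{2} = 15^{2} = 225$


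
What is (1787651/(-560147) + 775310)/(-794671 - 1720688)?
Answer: -434285782919/1408970797773 ≈ -0.30823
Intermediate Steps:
(1787651/(-560147) + 775310)/(-794671 - 1720688) = (1787651*(-1/560147) + 775310)/(-2515359) = (-1787651/560147 + 775310)*(-1/2515359) = (434285782919/560147)*(-1/2515359) = -434285782919/1408970797773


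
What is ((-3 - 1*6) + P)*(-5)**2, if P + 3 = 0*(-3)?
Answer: -300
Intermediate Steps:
P = -3 (P = -3 + 0*(-3) = -3 + 0 = -3)
((-3 - 1*6) + P)*(-5)**2 = ((-3 - 1*6) - 3)*(-5)**2 = ((-3 - 6) - 3)*25 = (-9 - 3)*25 = -12*25 = -300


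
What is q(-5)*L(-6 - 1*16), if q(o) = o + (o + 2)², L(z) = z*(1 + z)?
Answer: 1848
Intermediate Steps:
q(o) = o + (2 + o)²
q(-5)*L(-6 - 1*16) = (-5 + (2 - 5)²)*((-6 - 1*16)*(1 + (-6 - 1*16))) = (-5 + (-3)²)*((-6 - 16)*(1 + (-6 - 16))) = (-5 + 9)*(-22*(1 - 22)) = 4*(-22*(-21)) = 4*462 = 1848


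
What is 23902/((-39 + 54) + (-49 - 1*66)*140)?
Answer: -23902/16085 ≈ -1.4860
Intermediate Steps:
23902/((-39 + 54) + (-49 - 1*66)*140) = 23902/(15 + (-49 - 66)*140) = 23902/(15 - 115*140) = 23902/(15 - 16100) = 23902/(-16085) = 23902*(-1/16085) = -23902/16085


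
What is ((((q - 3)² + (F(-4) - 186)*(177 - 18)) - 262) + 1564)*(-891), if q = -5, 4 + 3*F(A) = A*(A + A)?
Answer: 23811084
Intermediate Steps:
F(A) = -4/3 + 2*A²/3 (F(A) = -4/3 + (A*(A + A))/3 = -4/3 + (A*(2*A))/3 = -4/3 + (2*A²)/3 = -4/3 + 2*A²/3)
((((q - 3)² + (F(-4) - 186)*(177 - 18)) - 262) + 1564)*(-891) = ((((-5 - 3)² + ((-4/3 + (⅔)*(-4)²) - 186)*(177 - 18)) - 262) + 1564)*(-891) = ((((-8)² + ((-4/3 + (⅔)*16) - 186)*159) - 262) + 1564)*(-891) = (((64 + ((-4/3 + 32/3) - 186)*159) - 262) + 1564)*(-891) = (((64 + (28/3 - 186)*159) - 262) + 1564)*(-891) = (((64 - 530/3*159) - 262) + 1564)*(-891) = (((64 - 28090) - 262) + 1564)*(-891) = ((-28026 - 262) + 1564)*(-891) = (-28288 + 1564)*(-891) = -26724*(-891) = 23811084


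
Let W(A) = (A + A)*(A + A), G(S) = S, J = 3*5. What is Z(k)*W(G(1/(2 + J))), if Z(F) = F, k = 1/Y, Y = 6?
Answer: 2/867 ≈ 0.0023068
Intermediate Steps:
J = 15
k = ⅙ (k = 1/6 = ⅙ ≈ 0.16667)
W(A) = 4*A² (W(A) = (2*A)*(2*A) = 4*A²)
Z(k)*W(G(1/(2 + J))) = (4*(1/(2 + 15))²)/6 = (4*(1/17)²)/6 = (4*(1/289))/6 = (⅙)*(4/289) = 2/867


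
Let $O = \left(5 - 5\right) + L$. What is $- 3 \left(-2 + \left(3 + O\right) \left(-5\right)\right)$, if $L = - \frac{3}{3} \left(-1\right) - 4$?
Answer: $6$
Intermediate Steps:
$L = -3$ ($L = \left(-3\right) \frac{1}{3} \left(-1\right) - 4 = \left(-1\right) \left(-1\right) - 4 = 1 - 4 = -3$)
$O = -3$ ($O = \left(5 - 5\right) - 3 = 0 - 3 = -3$)
$- 3 \left(-2 + \left(3 + O\right) \left(-5\right)\right) = - 3 \left(-2 + \left(3 - 3\right) \left(-5\right)\right) = - 3 \left(-2 + 0 \left(-5\right)\right) = - 3 \left(-2 + 0\right) = \left(-3\right) \left(-2\right) = 6$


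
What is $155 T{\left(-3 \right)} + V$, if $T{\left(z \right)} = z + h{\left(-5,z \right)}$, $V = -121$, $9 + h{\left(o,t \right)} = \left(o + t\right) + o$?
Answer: $-3996$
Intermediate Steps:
$h{\left(o,t \right)} = -9 + t + 2 o$ ($h{\left(o,t \right)} = -9 + \left(\left(o + t\right) + o\right) = -9 + \left(t + 2 o\right) = -9 + t + 2 o$)
$T{\left(z \right)} = -19 + 2 z$ ($T{\left(z \right)} = z + \left(-9 + z + 2 \left(-5\right)\right) = z - \left(19 - z\right) = z + \left(-19 + z\right) = -19 + 2 z$)
$155 T{\left(-3 \right)} + V = 155 \left(-19 + 2 \left(-3\right)\right) - 121 = 155 \left(-19 - 6\right) - 121 = 155 \left(-25\right) - 121 = -3875 - 121 = -3996$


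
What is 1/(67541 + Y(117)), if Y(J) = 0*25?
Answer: 1/67541 ≈ 1.4806e-5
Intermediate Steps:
Y(J) = 0
1/(67541 + Y(117)) = 1/(67541 + 0) = 1/67541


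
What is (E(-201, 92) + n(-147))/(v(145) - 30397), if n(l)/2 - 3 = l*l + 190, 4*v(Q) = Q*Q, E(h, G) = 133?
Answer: -58316/33521 ≈ -1.7397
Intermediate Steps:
v(Q) = Q²/4 (v(Q) = (Q*Q)/4 = Q²/4)
n(l) = 386 + 2*l² (n(l) = 6 + 2*(l*l + 190) = 6 + 2*(l² + 190) = 6 + 2*(190 + l²) = 6 + (380 + 2*l²) = 386 + 2*l²)
(E(-201, 92) + n(-147))/(v(145) - 30397) = (133 + (386 + 2*(-147)²))/((¼)*145² - 30397) = (133 + (386 + 2*21609))/((¼)*21025 - 30397) = (133 + (386 + 43218))/(21025/4 - 30397) = (133 + 43604)/(-100563/4) = 43737*(-4/100563) = -58316/33521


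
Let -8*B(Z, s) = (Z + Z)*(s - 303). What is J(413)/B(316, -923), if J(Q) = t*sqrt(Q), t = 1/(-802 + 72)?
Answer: -sqrt(413)/70703420 ≈ -2.8743e-7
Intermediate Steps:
B(Z, s) = -Z*(-303 + s)/4 (B(Z, s) = -(Z + Z)*(s - 303)/8 = -2*Z*(-303 + s)/8 = -Z*(-303 + s)/4)
t = -1/730 (t = 1/(-730) = -1/730 ≈ -0.0013699)
J(Q) = -sqrt(Q)/730
J(413)/B(316, -923) = (-sqrt(413)/730)/(((1/4)*316*(303 - 1*(-923)))) = (-sqrt(413)/730)/(((1/4)*316*(303 + 923))) = (-sqrt(413)/730)/(((1/4)*316*1226)) = -sqrt(413)/730/96854 = -sqrt(413)/730*(1/96854) = -sqrt(413)/70703420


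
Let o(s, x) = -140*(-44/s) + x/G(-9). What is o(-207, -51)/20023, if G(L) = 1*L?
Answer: -4987/4144761 ≈ -0.0012032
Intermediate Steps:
G(L) = L
o(s, x) = 6160/s - x/9 (o(s, x) = -140*(-44/s) + x/(-9) = -140*(-44/s) + x*(-1/9) = -140*(-44/s) - x/9 = -(-6160)/s - x/9 = 6160/s - x/9)
o(-207, -51)/20023 = (6160/(-207) - 1/9*(-51))/20023 = (6160*(-1/207) + 17/3)*(1/20023) = (-6160/207 + 17/3)*(1/20023) = -4987/207*1/20023 = -4987/4144761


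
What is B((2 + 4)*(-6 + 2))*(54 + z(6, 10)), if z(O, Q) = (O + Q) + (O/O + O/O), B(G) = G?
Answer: -1728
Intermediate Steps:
z(O, Q) = 2 + O + Q (z(O, Q) = (O + Q) + (1 + 1) = (O + Q) + 2 = 2 + O + Q)
B((2 + 4)*(-6 + 2))*(54 + z(6, 10)) = ((2 + 4)*(-6 + 2))*(54 + (2 + 6 + 10)) = (6*(-4))*(54 + 18) = -24*72 = -1728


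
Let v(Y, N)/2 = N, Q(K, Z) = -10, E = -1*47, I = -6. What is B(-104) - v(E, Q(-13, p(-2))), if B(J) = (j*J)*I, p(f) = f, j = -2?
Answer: -1228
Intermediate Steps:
E = -47
v(Y, N) = 2*N
B(J) = 12*J (B(J) = -2*J*(-6) = 12*J)
B(-104) - v(E, Q(-13, p(-2))) = 12*(-104) - 2*(-10) = -1248 - 1*(-20) = -1248 + 20 = -1228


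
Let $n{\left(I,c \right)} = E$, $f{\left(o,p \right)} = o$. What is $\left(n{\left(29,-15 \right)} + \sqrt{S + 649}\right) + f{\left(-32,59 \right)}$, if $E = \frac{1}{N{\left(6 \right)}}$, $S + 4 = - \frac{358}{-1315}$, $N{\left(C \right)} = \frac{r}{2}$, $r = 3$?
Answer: $- \frac{94}{3} + \frac{7 \sqrt{22771855}}{1315} \approx -5.9311$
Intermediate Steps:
$N{\left(C \right)} = \frac{3}{2}$
$S = - \frac{4902}{1315}$ ($S = -4 - \frac{358}{-1315} = -4 - - \frac{358}{1315} = -4 + \frac{358}{1315} = - \frac{4902}{1315} \approx -3.7278$)
$E = \frac{2}{3}$ ($E = \frac{1}{\frac{3}{2}} = \frac{2}{3} \approx 0.66667$)
$n{\left(I,c \right)} = \frac{2}{3}$
$\left(n{\left(29,-15 \right)} + \sqrt{S + 649}\right) + f{\left(-32,59 \right)} = \left(\frac{2}{3} + \sqrt{- \frac{4902}{1315} + 649}\right) - 32 = \left(\frac{2}{3} + \sqrt{\frac{848533}{1315}}\right) - 32 = \left(\frac{2}{3} + \frac{7 \sqrt{22771855}}{1315}\right) - 32 = - \frac{94}{3} + \frac{7 \sqrt{22771855}}{1315}$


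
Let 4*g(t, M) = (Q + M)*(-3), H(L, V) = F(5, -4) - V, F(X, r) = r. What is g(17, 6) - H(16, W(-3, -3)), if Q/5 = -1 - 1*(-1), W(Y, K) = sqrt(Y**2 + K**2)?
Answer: -1/2 + 3*sqrt(2) ≈ 3.7426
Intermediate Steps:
W(Y, K) = sqrt(K**2 + Y**2)
H(L, V) = -4 - V
Q = 0 (Q = 5*(-1 - 1*(-1)) = 5*(-1 + 1) = 5*0 = 0)
g(t, M) = -3*M/4 (g(t, M) = ((0 + M)*(-3))/4 = (M*(-3))/4 = (-3*M)/4 = -3*M/4)
g(17, 6) - H(16, W(-3, -3)) = -3/4*6 - (-4 - sqrt((-3)**2 + (-3)**2)) = -9/2 - (-4 - sqrt(9 + 9)) = -9/2 - (-4 - sqrt(18)) = -9/2 - (-4 - 3*sqrt(2)) = -9/2 + (4 + 3*sqrt(2)) = -1/2 + 3*sqrt(2)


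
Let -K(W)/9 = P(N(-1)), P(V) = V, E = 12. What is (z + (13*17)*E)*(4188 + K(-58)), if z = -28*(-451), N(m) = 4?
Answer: 63442560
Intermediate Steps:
K(W) = -36 (K(W) = -9*4 = -36)
z = 12628
(z + (13*17)*E)*(4188 + K(-58)) = (12628 + (13*17)*12)*(4188 - 36) = (12628 + 221*12)*4152 = (12628 + 2652)*4152 = 15280*4152 = 63442560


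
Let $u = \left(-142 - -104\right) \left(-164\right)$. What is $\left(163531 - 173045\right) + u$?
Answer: $-3282$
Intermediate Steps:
$u = 6232$ ($u = \left(-142 + 104\right) \left(-164\right) = \left(-38\right) \left(-164\right) = 6232$)
$\left(163531 - 173045\right) + u = \left(163531 - 173045\right) + 6232 = -9514 + 6232 = -3282$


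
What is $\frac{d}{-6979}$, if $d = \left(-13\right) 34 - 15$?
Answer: $\frac{457}{6979} \approx 0.065482$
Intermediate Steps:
$d = -457$ ($d = -442 - 15 = -457$)
$\frac{d}{-6979} = - \frac{457}{-6979} = \left(-457\right) \left(- \frac{1}{6979}\right) = \frac{457}{6979}$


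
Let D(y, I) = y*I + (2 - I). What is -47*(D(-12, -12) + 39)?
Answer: -9259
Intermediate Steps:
D(y, I) = 2 - I + I*y (D(y, I) = I*y + (2 - I) = 2 - I + I*y)
-47*(D(-12, -12) + 39) = -47*((2 - 1*(-12) - 12*(-12)) + 39) = -47*((2 + 12 + 144) + 39) = -47*(158 + 39) = -47*197 = -9259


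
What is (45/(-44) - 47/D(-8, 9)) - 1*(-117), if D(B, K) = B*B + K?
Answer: 370451/3212 ≈ 115.33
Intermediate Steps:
D(B, K) = K + B² (D(B, K) = B² + K = K + B²)
(45/(-44) - 47/D(-8, 9)) - 1*(-117) = (45/(-44) - 47/(9 + (-8)²)) - 1*(-117) = (45*(-1/44) - 47/(9 + 64)) + 117 = (-45/44 - 47/73) + 117 = -5353/3212 + 117 = 370451/3212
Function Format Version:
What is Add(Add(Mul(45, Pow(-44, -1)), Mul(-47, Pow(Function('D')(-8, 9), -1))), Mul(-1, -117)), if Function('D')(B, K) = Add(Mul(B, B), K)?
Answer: Rational(370451, 3212) ≈ 115.33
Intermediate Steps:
Function('D')(B, K) = Add(K, Pow(B, 2)) (Function('D')(B, K) = Add(Pow(B, 2), K) = Add(K, Pow(B, 2)))
Add(Add(Mul(45, Pow(-44, -1)), Mul(-47, Pow(Function('D')(-8, 9), -1))), Mul(-1, -117)) = Add(Add(Mul(45, Pow(-44, -1)), Mul(-47, Pow(Add(9, Pow(-8, 2)), -1))), Mul(-1, -117)) = Add(Add(Mul(45, Rational(-1, 44)), Mul(-47, Pow(Add(9, 64), -1))), 117) = Add(Add(Rational(-45, 44), Mul(-47, Pow(73, -1))), 117) = Add(Add(Rational(-45, 44), Mul(-47, Rational(1, 73))), 117) = Add(Add(Rational(-45, 44), Rational(-47, 73)), 117) = Add(Rational(-5353, 3212), 117) = Rational(370451, 3212)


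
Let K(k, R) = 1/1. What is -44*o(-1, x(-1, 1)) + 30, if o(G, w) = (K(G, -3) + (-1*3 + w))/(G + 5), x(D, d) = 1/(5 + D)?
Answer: 197/4 ≈ 49.250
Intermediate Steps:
K(k, R) = 1
o(G, w) = (-2 + w)/(5 + G) (o(G, w) = (1 + (-1*3 + w))/(G + 5) = (1 + (-3 + w))/(5 + G) = (-2 + w)/(5 + G))
-44*o(-1, x(-1, 1)) + 30 = -44*(-2 + 1/(5 - 1))/(5 - 1) + 30 = -44*(-2 + 1/4)/4 + 30 = -11*(-2 + ¼) + 30 = -11*(-7)/4 + 30 = -44*(-7/16) + 30 = 77/4 + 30 = 197/4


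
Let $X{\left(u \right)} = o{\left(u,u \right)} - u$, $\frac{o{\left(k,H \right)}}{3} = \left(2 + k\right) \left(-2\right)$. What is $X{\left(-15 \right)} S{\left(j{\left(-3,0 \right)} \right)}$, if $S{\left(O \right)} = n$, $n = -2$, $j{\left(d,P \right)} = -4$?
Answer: $-186$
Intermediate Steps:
$o{\left(k,H \right)} = -12 - 6 k$ ($o{\left(k,H \right)} = 3 \left(2 + k\right) \left(-2\right) = 3 \left(-4 - 2 k\right) = -12 - 6 k$)
$X{\left(u \right)} = -12 - 7 u$ ($X{\left(u \right)} = \left(-12 - 6 u\right) - u = -12 - 7 u$)
$S{\left(O \right)} = -2$
$X{\left(-15 \right)} S{\left(j{\left(-3,0 \right)} \right)} = \left(-12 - -105\right) \left(-2\right) = \left(-12 + 105\right) \left(-2\right) = 93 \left(-2\right) = -186$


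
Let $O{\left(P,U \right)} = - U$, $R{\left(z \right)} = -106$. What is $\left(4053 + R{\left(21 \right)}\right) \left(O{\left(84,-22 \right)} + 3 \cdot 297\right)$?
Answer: $3603611$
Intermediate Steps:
$\left(4053 + R{\left(21 \right)}\right) \left(O{\left(84,-22 \right)} + 3 \cdot 297\right) = \left(4053 - 106\right) \left(\left(-1\right) \left(-22\right) + 3 \cdot 297\right) = 3947 \left(22 + 891\right) = 3947 \cdot 913 = 3603611$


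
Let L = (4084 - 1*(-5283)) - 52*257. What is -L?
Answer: 3997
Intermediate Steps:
L = -3997 (L = (4084 + 5283) - 13364 = 9367 - 13364 = -3997)
-L = -1*(-3997) = 3997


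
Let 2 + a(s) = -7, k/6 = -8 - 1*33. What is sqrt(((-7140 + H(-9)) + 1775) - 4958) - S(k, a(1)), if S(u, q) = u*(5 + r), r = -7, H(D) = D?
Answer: -492 + 6*I*sqrt(287) ≈ -492.0 + 101.65*I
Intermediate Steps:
k = -246 (k = 6*(-8 - 1*33) = 6*(-8 - 33) = 6*(-41) = -246)
a(s) = -9 (a(s) = -2 - 7 = -9)
S(u, q) = -2*u (S(u, q) = u*(5 - 7) = u*(-2) = -2*u)
sqrt(((-7140 + H(-9)) + 1775) - 4958) - S(k, a(1)) = sqrt(((-7140 - 9) + 1775) - 4958) - (-2)*(-246) = sqrt((-7149 + 1775) - 4958) - 1*492 = sqrt(-5374 - 4958) - 492 = sqrt(-10332) - 492 = 6*I*sqrt(287) - 492 = -492 + 6*I*sqrt(287)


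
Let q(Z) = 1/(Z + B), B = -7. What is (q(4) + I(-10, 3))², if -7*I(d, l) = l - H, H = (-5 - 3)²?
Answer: 30976/441 ≈ 70.240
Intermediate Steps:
H = 64 (H = (-8)² = 64)
I(d, l) = 64/7 - l/7 (I(d, l) = -(l - 1*64)/7 = -(l - 64)/7 = -(-64 + l)/7 = 64/7 - l/7)
q(Z) = 1/(-7 + Z) (q(Z) = 1/(Z - 7) = 1/(-7 + Z))
(q(4) + I(-10, 3))² = (1/(-7 + 4) + (64/7 - ⅐*3))² = (1/(-3) + (64/7 - 3/7))² = (-⅓ + 61/7)² = (176/21)² = 30976/441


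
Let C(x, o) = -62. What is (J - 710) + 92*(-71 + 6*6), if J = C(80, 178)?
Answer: -3992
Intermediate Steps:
J = -62
(J - 710) + 92*(-71 + 6*6) = (-62 - 710) + 92*(-71 + 6*6) = -772 + 92*(-71 + 36) = -772 + 92*(-35) = -772 - 3220 = -3992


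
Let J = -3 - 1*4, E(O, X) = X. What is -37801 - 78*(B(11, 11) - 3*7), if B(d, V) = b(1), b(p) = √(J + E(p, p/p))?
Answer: -36163 - 78*I*√6 ≈ -36163.0 - 191.06*I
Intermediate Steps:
J = -7 (J = -3 - 4 = -7)
b(p) = I*√6 (b(p) = √(-7 + p/p) = √(-7 + 1) = √(-6) = I*√6)
B(d, V) = I*√6
-37801 - 78*(B(11, 11) - 3*7) = -37801 - 78*(I*√6 - 3*7) = -37801 - 78*(I*√6 - 21) = -37801 - 78*(-21 + I*√6) = -37801 + (1638 - 78*I*√6) = -36163 - 78*I*√6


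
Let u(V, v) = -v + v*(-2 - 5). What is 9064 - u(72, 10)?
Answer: 9144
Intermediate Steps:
u(V, v) = -8*v (u(V, v) = -v + v*(-7) = -v - 7*v = -8*v)
9064 - u(72, 10) = 9064 - (-8)*10 = 9064 - 1*(-80) = 9064 + 80 = 9144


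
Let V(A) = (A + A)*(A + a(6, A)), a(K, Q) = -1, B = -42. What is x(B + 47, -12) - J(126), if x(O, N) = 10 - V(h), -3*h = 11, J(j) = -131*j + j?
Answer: 147202/9 ≈ 16356.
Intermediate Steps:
J(j) = -130*j
h = -11/3 (h = -⅓*11 = -11/3 ≈ -3.6667)
V(A) = 2*A*(-1 + A) (V(A) = (A + A)*(A - 1) = (2*A)*(-1 + A) = 2*A*(-1 + A))
x(O, N) = -218/9 (x(O, N) = 10 - 2*(-11)*(-1 - 11/3)/3 = 10 - 2*(-11)*(-14)/(3*3) = 10 - 1*308/9 = 10 - 308/9 = -218/9)
x(B + 47, -12) - J(126) = -218/9 - (-130)*126 = -218/9 - 1*(-16380) = -218/9 + 16380 = 147202/9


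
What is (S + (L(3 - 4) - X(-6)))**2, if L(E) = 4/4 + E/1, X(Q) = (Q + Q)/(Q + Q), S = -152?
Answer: 23409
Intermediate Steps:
X(Q) = 1 (X(Q) = (2*Q)/((2*Q)) = (2*Q)*(1/(2*Q)) = 1)
L(E) = 1 + E (L(E) = 4*(1/4) + E*1 = 1 + E)
(S + (L(3 - 4) - X(-6)))**2 = (-152 + ((1 + (3 - 4)) - 1*1))**2 = (-152 + ((1 - 1) - 1))**2 = (-152 + (0 - 1))**2 = (-152 - 1)**2 = (-153)**2 = 23409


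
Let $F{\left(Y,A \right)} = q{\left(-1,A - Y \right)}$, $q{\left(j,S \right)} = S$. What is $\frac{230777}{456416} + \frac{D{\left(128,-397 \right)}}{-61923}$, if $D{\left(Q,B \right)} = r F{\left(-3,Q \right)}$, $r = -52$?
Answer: $\frac{17399509963}{28262647968} \approx 0.61564$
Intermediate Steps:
$F{\left(Y,A \right)} = A - Y$
$D{\left(Q,B \right)} = -156 - 52 Q$ ($D{\left(Q,B \right)} = - 52 \left(Q - -3\right) = - 52 \left(Q + 3\right) = - 52 \left(3 + Q\right) = -156 - 52 Q$)
$\frac{230777}{456416} + \frac{D{\left(128,-397 \right)}}{-61923} = \frac{230777}{456416} + \frac{-156 - 6656}{-61923} = 230777 \cdot \frac{1}{456416} + \left(-156 - 6656\right) \left(- \frac{1}{61923}\right) = \frac{230777}{456416} - - \frac{6812}{61923} = \frac{230777}{456416} + \frac{6812}{61923} = \frac{17399509963}{28262647968}$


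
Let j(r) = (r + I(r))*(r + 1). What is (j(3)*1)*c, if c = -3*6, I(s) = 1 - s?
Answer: -72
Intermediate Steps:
j(r) = 1 + r (j(r) = (r + (1 - r))*(r + 1) = 1*(1 + r) = 1 + r)
c = -18
(j(3)*1)*c = ((1 + 3)*1)*(-18) = (4*1)*(-18) = 4*(-18) = -72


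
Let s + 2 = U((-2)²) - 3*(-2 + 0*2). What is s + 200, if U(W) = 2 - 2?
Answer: 204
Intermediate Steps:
U(W) = 0
s = 4 (s = -2 + (0 - 3*(-2 + 0*2)) = -2 + (0 - 3*(-2 + 0)) = -2 + (0 - 3*(-2)) = -2 + (0 + 6) = -2 + 6 = 4)
s + 200 = 4 + 200 = 204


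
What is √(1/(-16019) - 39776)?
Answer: 7*I*√208303146595/16019 ≈ 199.44*I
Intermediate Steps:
√(1/(-16019) - 39776) = √(-1/16019 - 39776) = √(-637171745/16019) = 7*I*√208303146595/16019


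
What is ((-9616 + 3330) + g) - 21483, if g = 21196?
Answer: -6573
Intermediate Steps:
((-9616 + 3330) + g) - 21483 = ((-9616 + 3330) + 21196) - 21483 = (-6286 + 21196) - 21483 = 14910 - 21483 = -6573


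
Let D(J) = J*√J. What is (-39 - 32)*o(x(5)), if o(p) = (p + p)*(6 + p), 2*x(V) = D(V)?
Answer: -8875/2 - 2130*√5 ≈ -9200.3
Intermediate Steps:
D(J) = J^(3/2)
x(V) = V^(3/2)/2
o(p) = 2*p*(6 + p) (o(p) = (2*p)*(6 + p) = 2*p*(6 + p))
(-39 - 32)*o(x(5)) = (-39 - 32)*(2*(5^(3/2)/2)*(6 + 5^(3/2)/2)) = -142*(5*√5)/2*(6 + (5*√5)/2) = -142*5*√5/2*(6 + 5*√5/2) = -355*√5*(6 + 5*√5/2)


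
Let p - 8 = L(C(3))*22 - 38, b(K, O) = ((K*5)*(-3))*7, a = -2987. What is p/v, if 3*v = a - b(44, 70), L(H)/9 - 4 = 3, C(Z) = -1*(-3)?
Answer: 4068/1633 ≈ 2.4911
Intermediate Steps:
C(Z) = 3
L(H) = 63 (L(H) = 36 + 9*3 = 36 + 27 = 63)
b(K, O) = -105*K (b(K, O) = ((5*K)*(-3))*7 = -15*K*7 = -105*K)
v = 1633/3 (v = (-2987 - (-105)*44)/3 = (-2987 - 1*(-4620))/3 = (-2987 + 4620)/3 = (⅓)*1633 = 1633/3 ≈ 544.33)
p = 1356 (p = 8 + (63*22 - 38) = 8 + (1386 - 38) = 8 + 1348 = 1356)
p/v = 1356/(1633/3) = 1356*(3/1633) = 4068/1633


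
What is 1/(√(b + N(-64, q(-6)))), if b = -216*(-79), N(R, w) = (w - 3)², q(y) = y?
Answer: √1905/5715 ≈ 0.0076372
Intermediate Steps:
N(R, w) = (-3 + w)²
b = 17064
1/(√(b + N(-64, q(-6)))) = 1/(√(17064 + (-3 - 6)²)) = 1/(√(17064 + (-9)²)) = 1/(√(17064 + 81)) = 1/(√17145) = 1/(3*√1905) = √1905/5715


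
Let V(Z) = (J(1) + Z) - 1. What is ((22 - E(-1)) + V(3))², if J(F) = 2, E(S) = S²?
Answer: 625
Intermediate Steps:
V(Z) = 1 + Z (V(Z) = (2 + Z) - 1 = 1 + Z)
((22 - E(-1)) + V(3))² = ((22 - 1*(-1)²) + (1 + 3))² = ((22 - 1*1) + 4)² = ((22 - 1) + 4)² = (21 + 4)² = 25² = 625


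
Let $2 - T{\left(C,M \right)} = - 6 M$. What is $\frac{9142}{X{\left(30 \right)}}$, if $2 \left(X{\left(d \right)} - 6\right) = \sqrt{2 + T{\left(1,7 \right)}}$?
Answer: $\frac{15672}{7} - \frac{1306 \sqrt{46}}{7} \approx 973.47$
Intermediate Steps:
$T{\left(C,M \right)} = 2 + 6 M$ ($T{\left(C,M \right)} = 2 - - 6 M = 2 + 6 M$)
$X{\left(d \right)} = 6 + \frac{\sqrt{46}}{2}$ ($X{\left(d \right)} = 6 + \frac{\sqrt{2 + \left(2 + 6 \cdot 7\right)}}{2} = 6 + \frac{\sqrt{2 + \left(2 + 42\right)}}{2} = 6 + \frac{\sqrt{2 + 44}}{2} = 6 + \frac{\sqrt{46}}{2}$)
$\frac{9142}{X{\left(30 \right)}} = \frac{9142}{6 + \frac{\sqrt{46}}{2}}$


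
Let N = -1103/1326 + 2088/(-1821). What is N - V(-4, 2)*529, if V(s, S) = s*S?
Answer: 3404668207/804882 ≈ 4230.0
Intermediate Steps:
V(s, S) = S*s
N = -1592417/804882 (N = -1103*1/1326 + 2088*(-1/1821) = -1103/1326 - 696/607 = -1592417/804882 ≈ -1.9784)
N - V(-4, 2)*529 = -1592417/804882 - 2*(-4)*529 = -1592417/804882 - (-8)*529 = -1592417/804882 - 1*(-4232) = -1592417/804882 + 4232 = 3404668207/804882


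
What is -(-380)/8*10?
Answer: 475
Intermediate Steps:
-(-380)/8*10 = -20*(-19/8)*10 = (95/2)*10 = 475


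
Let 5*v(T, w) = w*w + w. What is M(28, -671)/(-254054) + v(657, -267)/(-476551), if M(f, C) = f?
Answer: -9055070164/302674219385 ≈ -0.029917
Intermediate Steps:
v(T, w) = w/5 + w**2/5 (v(T, w) = (w*w + w)/5 = (w**2 + w)/5 = (w + w**2)/5 = w/5 + w**2/5)
M(28, -671)/(-254054) + v(657, -267)/(-476551) = 28/(-254054) + ((1/5)*(-267)*(1 - 267))/(-476551) = 28*(-1/254054) + ((1/5)*(-267)*(-266))*(-1/476551) = -14/127027 + (71022/5)*(-1/476551) = -14/127027 - 71022/2382755 = -9055070164/302674219385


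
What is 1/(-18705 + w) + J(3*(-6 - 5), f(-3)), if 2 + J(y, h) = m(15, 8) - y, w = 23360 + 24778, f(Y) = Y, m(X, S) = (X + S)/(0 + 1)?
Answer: 1589383/29433 ≈ 54.000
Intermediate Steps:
m(X, S) = S + X (m(X, S) = (S + X)/1 = (S + X)*1 = S + X)
w = 48138
J(y, h) = 21 - y (J(y, h) = -2 + ((8 + 15) - y) = -2 + (23 - y) = 21 - y)
1/(-18705 + w) + J(3*(-6 - 5), f(-3)) = 1/(-18705 + 48138) + (21 - 3*(-6 - 5)) = 1/29433 + (21 - 3*(-11)) = 1/29433 + (21 - 1*(-33)) = 1/29433 + (21 + 33) = 1/29433 + 54 = 1589383/29433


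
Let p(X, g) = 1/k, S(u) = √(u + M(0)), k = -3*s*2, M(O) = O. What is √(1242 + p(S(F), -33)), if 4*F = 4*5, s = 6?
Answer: √44711/6 ≈ 35.242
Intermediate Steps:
k = -36 (k = -3*6*2 = -18*2 = -36)
F = 5 (F = (4*5)/4 = (¼)*20 = 5)
S(u) = √u (S(u) = √(u + 0) = √u)
p(X, g) = -1/36 (p(X, g) = 1/(-36) = -1/36)
√(1242 + p(S(F), -33)) = √(1242 - 1/36) = √(44711/36) = √44711/6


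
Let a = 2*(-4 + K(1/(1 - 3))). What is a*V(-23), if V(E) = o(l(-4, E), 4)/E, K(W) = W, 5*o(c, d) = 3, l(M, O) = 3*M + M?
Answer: 27/115 ≈ 0.23478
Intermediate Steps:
l(M, O) = 4*M
o(c, d) = ⅗ (o(c, d) = (⅕)*3 = ⅗)
a = -9 (a = 2*(-4 + 1/(1 - 3)) = 2*(-4 + 1/(-2)) = 2*(-4 - ½) = 2*(-9/2) = -9)
V(E) = 3/(5*E)
a*V(-23) = -27/(5*(-23)) = -27*(-1)/(5*23) = -9*(-3/115) = 27/115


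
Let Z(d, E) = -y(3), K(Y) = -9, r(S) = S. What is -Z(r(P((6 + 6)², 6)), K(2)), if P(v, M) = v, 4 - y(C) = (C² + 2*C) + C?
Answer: -14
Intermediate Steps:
y(C) = 4 - C² - 3*C (y(C) = 4 - ((C² + 2*C) + C) = 4 - (C² + 3*C) = 4 + (-C² - 3*C) = 4 - C² - 3*C)
Z(d, E) = 14 (Z(d, E) = -(4 - 1*3² - 3*3) = -(4 - 1*9 - 9) = -(4 - 9 - 9) = -1*(-14) = 14)
-Z(r(P((6 + 6)², 6)), K(2)) = -1*14 = -14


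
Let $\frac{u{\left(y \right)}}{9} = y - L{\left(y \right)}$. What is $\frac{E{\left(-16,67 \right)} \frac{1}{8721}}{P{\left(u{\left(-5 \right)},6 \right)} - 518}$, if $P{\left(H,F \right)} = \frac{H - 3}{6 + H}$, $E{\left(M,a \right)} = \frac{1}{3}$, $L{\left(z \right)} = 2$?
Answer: $- \frac{1}{13522140} \approx -7.3953 \cdot 10^{-8}$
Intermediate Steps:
$u{\left(y \right)} = -18 + 9 y$ ($u{\left(y \right)} = 9 \left(y - 2\right) = 9 \left(-2 + y\right) = -18 + 9 y$)
$E{\left(M,a \right)} = \frac{1}{3}$
$P{\left(H,F \right)} = \frac{-3 + H}{6 + H}$
$\frac{E{\left(-16,67 \right)} \frac{1}{8721}}{P{\left(u{\left(-5 \right)},6 \right)} - 518} = \frac{\frac{1}{3} \cdot \frac{1}{8721}}{\frac{-3 + \left(-18 + 9 \left(-5\right)\right)}{6 + \left(-18 + 9 \left(-5\right)\right)} - 518} = \frac{\frac{1}{3} \cdot \frac{1}{8721}}{\frac{-3 - 63}{6 - 63} - 518} = \frac{1}{26163 \left(\frac{-3 - 63}{6 - 63} - 518\right)} = \frac{1}{26163 \left(\frac{1}{-57} \left(-66\right) - 518\right)} = \frac{1}{26163 \left(\left(- \frac{1}{57}\right) \left(-66\right) - 518\right)} = \frac{1}{26163 \left(\frac{22}{19} - 518\right)} = \frac{1}{26163 \left(- \frac{9820}{19}\right)} = \frac{1}{26163} \left(- \frac{19}{9820}\right) = - \frac{1}{13522140}$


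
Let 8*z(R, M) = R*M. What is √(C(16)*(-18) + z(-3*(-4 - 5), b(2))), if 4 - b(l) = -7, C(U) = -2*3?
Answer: 3*√258/4 ≈ 12.047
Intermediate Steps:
C(U) = -6
b(l) = 11 (b(l) = 4 - 1*(-7) = 4 + 7 = 11)
z(R, M) = M*R/8 (z(R, M) = (R*M)/8 = (M*R)/8 = M*R/8)
√(C(16)*(-18) + z(-3*(-4 - 5), b(2))) = √(-6*(-18) + (⅛)*11*(-3*(-4 - 5))) = √(108 + (⅛)*11*(-3*(-9))) = √(108 + (⅛)*11*27) = √(108 + 297/8) = √(1161/8) = 3*√258/4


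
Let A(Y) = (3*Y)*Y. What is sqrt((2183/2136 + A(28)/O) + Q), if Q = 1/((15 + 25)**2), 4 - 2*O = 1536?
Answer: I*sqrt(34264300701279)/4090440 ≈ 1.431*I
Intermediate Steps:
O = -766 (O = 2 - 1/2*1536 = 2 - 768 = -766)
A(Y) = 3*Y**2
Q = 1/1600 (Q = 1/(40**2) = 1/1600 ≈ 0.00062500)
sqrt((2183/2136 + A(28)/O) + Q) = sqrt((2183/2136 + (3*28**2)/(-766)) + 1/1600) = sqrt((2183*(1/2136) + (3*784)*(-1/766)) + 1/1600) = sqrt((2183/2136 + 2352*(-1/766)) + 1/1600) = sqrt((2183/2136 - 1176/383) + 1/1600) = sqrt(-1675847/818088 + 1/1600) = sqrt(-335067139/163617600) = I*sqrt(34264300701279)/4090440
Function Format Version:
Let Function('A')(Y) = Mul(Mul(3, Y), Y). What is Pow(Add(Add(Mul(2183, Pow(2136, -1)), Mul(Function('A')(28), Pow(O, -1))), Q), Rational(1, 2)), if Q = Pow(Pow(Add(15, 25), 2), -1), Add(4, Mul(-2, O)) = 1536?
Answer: Mul(Rational(1, 4090440), I, Pow(34264300701279, Rational(1, 2))) ≈ Mul(1.4310, I)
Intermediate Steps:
O = -766 (O = Add(2, Mul(Rational(-1, 2), 1536)) = Add(2, -768) = -766)
Function('A')(Y) = Mul(3, Pow(Y, 2))
Q = Rational(1, 1600) (Q = Pow(Pow(40, 2), -1) = Pow(1600, -1) = Rational(1, 1600) ≈ 0.00062500)
Pow(Add(Add(Mul(2183, Pow(2136, -1)), Mul(Function('A')(28), Pow(O, -1))), Q), Rational(1, 2)) = Pow(Add(Add(Mul(2183, Pow(2136, -1)), Mul(Mul(3, Pow(28, 2)), Pow(-766, -1))), Rational(1, 1600)), Rational(1, 2)) = Pow(Add(Add(Mul(2183, Rational(1, 2136)), Mul(Mul(3, 784), Rational(-1, 766))), Rational(1, 1600)), Rational(1, 2)) = Pow(Add(Add(Rational(2183, 2136), Mul(2352, Rational(-1, 766))), Rational(1, 1600)), Rational(1, 2)) = Pow(Add(Add(Rational(2183, 2136), Rational(-1176, 383)), Rational(1, 1600)), Rational(1, 2)) = Pow(Add(Rational(-1675847, 818088), Rational(1, 1600)), Rational(1, 2)) = Pow(Rational(-335067139, 163617600), Rational(1, 2)) = Mul(Rational(1, 4090440), I, Pow(34264300701279, Rational(1, 2)))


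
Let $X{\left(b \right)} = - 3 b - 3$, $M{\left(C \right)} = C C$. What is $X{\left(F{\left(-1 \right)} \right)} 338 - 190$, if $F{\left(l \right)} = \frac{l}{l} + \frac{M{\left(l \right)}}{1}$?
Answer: $-3232$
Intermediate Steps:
$M{\left(C \right)} = C^{2}$
$F{\left(l \right)} = 1 + l^{2}$ ($F{\left(l \right)} = \frac{l}{l} + \frac{l^{2}}{1} = 1 + l^{2} \cdot 1 = 1 + l^{2}$)
$X{\left(b \right)} = -3 - 3 b$
$X{\left(F{\left(-1 \right)} \right)} 338 - 190 = \left(-3 - 3 \left(1 + \left(-1\right)^{2}\right)\right) 338 - 190 = \left(-3 - 3 \left(1 + 1\right)\right) 338 - 190 = \left(-3 - 6\right) 338 - 190 = \left(-9\right) 338 - 190 = -3042 - 190 = -3232$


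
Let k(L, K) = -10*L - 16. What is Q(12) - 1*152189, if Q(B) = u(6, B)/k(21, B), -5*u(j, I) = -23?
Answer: -171973593/1130 ≈ -1.5219e+5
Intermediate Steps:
k(L, K) = -16 - 10*L
u(j, I) = 23/5 (u(j, I) = -⅕*(-23) = 23/5)
Q(B) = -23/1130 (Q(B) = 23/(5*(-16 - 10*21)) = 23/(5*(-16 - 210)) = (23/5)/(-226) = (23/5)*(-1/226) = -23/1130)
Q(12) - 1*152189 = -23/1130 - 1*152189 = -23/1130 - 152189 = -171973593/1130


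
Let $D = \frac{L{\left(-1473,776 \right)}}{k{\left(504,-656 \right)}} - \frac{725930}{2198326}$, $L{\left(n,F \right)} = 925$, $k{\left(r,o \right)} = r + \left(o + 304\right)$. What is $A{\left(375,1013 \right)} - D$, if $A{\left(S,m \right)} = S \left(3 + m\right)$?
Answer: $\frac{63653766100905}{167072776} \approx 3.8099 \cdot 10^{5}$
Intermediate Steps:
$k{\left(r,o \right)} = 304 + o + r$ ($k{\left(r,o \right)} = r + \left(304 + o\right) = 304 + o + r$)
$D = \frac{961555095}{167072776}$ ($D = \frac{925}{304 - 656 + 504} - \frac{725930}{2198326} = \frac{925}{152} - \frac{362965}{1099163} = \frac{961555095}{167072776} \approx 5.7553$)
$A{\left(375,1013 \right)} - D = 375 \left(3 + 1013\right) - \frac{961555095}{167072776} = 375 \cdot 1016 - \frac{961555095}{167072776} = 381000 - \frac{961555095}{167072776} = \frac{63653766100905}{167072776}$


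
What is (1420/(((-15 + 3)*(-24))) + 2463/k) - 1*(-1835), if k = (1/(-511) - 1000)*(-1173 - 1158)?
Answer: 2504711164967/1361306664 ≈ 1839.9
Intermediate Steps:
k = 170163333/73 (k = (-1/511 - 1000)*(-2331) = -511001/511*(-2331) = 170163333/73 ≈ 2.3310e+6)
(1420/(((-15 + 3)*(-24))) + 2463/k) - 1*(-1835) = (1420/(((-15 + 3)*(-24))) + 2463/(170163333/73)) - 1*(-1835) = (1420/((-12*(-24))) + 2463*(73/170163333)) + 1835 = (1420/288 + 59933/56721111) + 1835 = (1420*(1/288) + 59933/56721111) + 1835 = (355/72 + 59933/56721111) + 1835 = 6713436527/1361306664 + 1835 = 2504711164967/1361306664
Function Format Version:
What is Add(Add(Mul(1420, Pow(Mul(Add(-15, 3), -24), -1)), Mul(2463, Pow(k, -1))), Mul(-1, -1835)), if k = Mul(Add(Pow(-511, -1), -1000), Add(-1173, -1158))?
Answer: Rational(2504711164967, 1361306664) ≈ 1839.9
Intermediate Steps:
k = Rational(170163333, 73) (k = Mul(Add(Rational(-1, 511), -1000), -2331) = Mul(Rational(-511001, 511), -2331) = Rational(170163333, 73) ≈ 2.3310e+6)
Add(Add(Mul(1420, Pow(Mul(Add(-15, 3), -24), -1)), Mul(2463, Pow(k, -1))), Mul(-1, -1835)) = Add(Add(Mul(1420, Pow(Mul(Add(-15, 3), -24), -1)), Mul(2463, Pow(Rational(170163333, 73), -1))), Mul(-1, -1835)) = Add(Add(Mul(1420, Pow(Mul(-12, -24), -1)), Mul(2463, Rational(73, 170163333))), 1835) = Add(Add(Mul(1420, Pow(288, -1)), Rational(59933, 56721111)), 1835) = Add(Add(Mul(1420, Rational(1, 288)), Rational(59933, 56721111)), 1835) = Add(Add(Rational(355, 72), Rational(59933, 56721111)), 1835) = Add(Rational(6713436527, 1361306664), 1835) = Rational(2504711164967, 1361306664)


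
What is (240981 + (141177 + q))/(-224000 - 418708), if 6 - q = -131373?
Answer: -171179/214236 ≈ -0.79902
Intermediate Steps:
q = 131379 (q = 6 - 1*(-131373) = 6 + 131373 = 131379)
(240981 + (141177 + q))/(-224000 - 418708) = (240981 + (141177 + 131379))/(-224000 - 418708) = (240981 + 272556)/(-642708) = 513537*(-1/642708) = -171179/214236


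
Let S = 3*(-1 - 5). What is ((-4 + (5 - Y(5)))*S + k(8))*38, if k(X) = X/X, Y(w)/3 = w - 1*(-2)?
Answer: 13718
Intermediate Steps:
Y(w) = 6 + 3*w (Y(w) = 3*(w - 1*(-2)) = 3*(w + 2) = 3*(2 + w) = 6 + 3*w)
k(X) = 1
S = -18 (S = 3*(-6) = -18)
((-4 + (5 - Y(5)))*S + k(8))*38 = ((-4 + (5 - (6 + 3*5)))*(-18) + 1)*38 = ((-4 + (5 - (6 + 15)))*(-18) + 1)*38 = ((-4 + (5 - 1*21))*(-18) + 1)*38 = ((-4 + (5 - 21))*(-18) + 1)*38 = ((-4 - 16)*(-18) + 1)*38 = (-20*(-18) + 1)*38 = (360 + 1)*38 = 361*38 = 13718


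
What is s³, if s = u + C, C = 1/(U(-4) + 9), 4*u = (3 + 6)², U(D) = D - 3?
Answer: 571787/64 ≈ 8934.2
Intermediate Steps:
U(D) = -3 + D
u = 81/4 (u = (3 + 6)²/4 = (¼)*9² = (¼)*81 = 81/4 ≈ 20.250)
C = ½ (C = 1/((-3 - 4) + 9) = 1/(-7 + 9) = 1/2 = ½ ≈ 0.50000)
s = 83/4 (s = 81/4 + ½ = 83/4 ≈ 20.750)
s³ = (83/4)³ = 571787/64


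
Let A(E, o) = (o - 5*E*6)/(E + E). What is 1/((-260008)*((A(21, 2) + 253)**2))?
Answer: -63/928228597144 ≈ -6.7871e-11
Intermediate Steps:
A(E, o) = (o - 30*E)/(2*E) (A(E, o) = (o - 30*E)/((2*E)) = (o - 30*E)*(1/(2*E)) = (o - 30*E)/(2*E))
1/((-260008)*((A(21, 2) + 253)**2)) = 1/((-260008)*(((-15 + (1/2)*2/21) + 253)**2)) = -1/(260008*((-15 + (1/2)*2*(1/21)) + 253)**2) = -1/(260008*((-15 + 1/21) + 253)**2) = -1/(260008*(-314/21 + 253)**2) = -1/(260008*((4999/21)**2)) = -1/(260008*24990001/441) = -1/260008*441/24990001 = -63/928228597144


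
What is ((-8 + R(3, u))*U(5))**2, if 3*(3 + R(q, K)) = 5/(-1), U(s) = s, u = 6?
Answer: 36100/9 ≈ 4011.1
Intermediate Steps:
R(q, K) = -14/3 (R(q, K) = -3 + (5/(-1))/3 = -3 + (5*(-1))/3 = -3 + (1/3)*(-5) = -3 - 5/3 = -14/3)
((-8 + R(3, u))*U(5))**2 = ((-8 - 14/3)*5)**2 = (-38/3*5)**2 = (-190/3)**2 = 36100/9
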